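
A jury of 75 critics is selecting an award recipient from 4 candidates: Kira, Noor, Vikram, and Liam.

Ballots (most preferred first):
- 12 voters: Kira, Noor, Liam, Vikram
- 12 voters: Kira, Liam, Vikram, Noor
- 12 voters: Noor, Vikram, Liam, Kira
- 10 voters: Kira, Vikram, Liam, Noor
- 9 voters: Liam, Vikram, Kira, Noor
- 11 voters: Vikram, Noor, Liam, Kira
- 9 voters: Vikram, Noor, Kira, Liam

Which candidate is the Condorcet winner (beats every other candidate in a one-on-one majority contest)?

Vikram

Vikram vs Kira: 41–34
Vikram vs Noor: 51–24
Vikram vs Liam: 42–33
Vikram beats every other candidate.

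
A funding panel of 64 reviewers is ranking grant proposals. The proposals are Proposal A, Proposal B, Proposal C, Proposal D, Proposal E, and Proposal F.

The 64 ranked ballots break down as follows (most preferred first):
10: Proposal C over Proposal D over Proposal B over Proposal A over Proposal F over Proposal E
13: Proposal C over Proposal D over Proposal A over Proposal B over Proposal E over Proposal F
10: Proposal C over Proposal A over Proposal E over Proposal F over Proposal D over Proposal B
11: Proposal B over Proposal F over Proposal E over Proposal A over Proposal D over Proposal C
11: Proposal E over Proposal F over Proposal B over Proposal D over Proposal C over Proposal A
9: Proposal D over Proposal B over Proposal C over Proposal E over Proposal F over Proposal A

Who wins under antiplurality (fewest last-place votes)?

Proposal D

Last-place votes: Proposal A 20, Proposal B 10, Proposal C 11, Proposal D 0, Proposal E 10, Proposal F 13.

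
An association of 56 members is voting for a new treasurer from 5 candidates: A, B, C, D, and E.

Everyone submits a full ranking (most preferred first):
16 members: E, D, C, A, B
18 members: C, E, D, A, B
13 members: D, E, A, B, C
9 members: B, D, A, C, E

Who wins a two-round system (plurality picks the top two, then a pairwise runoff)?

E

Round 1 first-place votes: A 0, B 9, C 18, D 13, E 16. C and E advance.
Runoff: C is ranked above E on 27 ballots, E above C on 29.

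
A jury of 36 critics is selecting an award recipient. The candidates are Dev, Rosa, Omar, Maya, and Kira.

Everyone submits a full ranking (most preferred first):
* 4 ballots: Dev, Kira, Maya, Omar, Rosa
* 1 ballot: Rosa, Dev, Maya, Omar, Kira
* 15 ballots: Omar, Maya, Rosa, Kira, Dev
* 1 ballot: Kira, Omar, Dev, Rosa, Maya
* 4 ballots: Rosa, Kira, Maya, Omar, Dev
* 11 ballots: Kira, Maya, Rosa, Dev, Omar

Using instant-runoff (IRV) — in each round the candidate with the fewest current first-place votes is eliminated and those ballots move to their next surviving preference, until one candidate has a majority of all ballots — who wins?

Round 1: Dev 4, Rosa 5, Omar 15, Maya 0, Kira 12. Maya eliminated.
Round 2: Dev 4, Rosa 5, Omar 15, Kira 12. Dev eliminated.
Round 3: Rosa 5, Omar 15, Kira 16. Rosa eliminated.
Round 4: Omar 16, Kira 20. Kira has a majority (≥19).

Kira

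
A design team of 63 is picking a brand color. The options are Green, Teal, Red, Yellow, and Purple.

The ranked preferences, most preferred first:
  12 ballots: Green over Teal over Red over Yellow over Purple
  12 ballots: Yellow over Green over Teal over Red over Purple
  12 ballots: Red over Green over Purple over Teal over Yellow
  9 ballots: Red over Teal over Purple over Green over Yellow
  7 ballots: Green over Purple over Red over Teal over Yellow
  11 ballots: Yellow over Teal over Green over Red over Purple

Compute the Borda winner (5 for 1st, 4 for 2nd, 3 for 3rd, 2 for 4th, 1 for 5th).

Green

Green: 12×5 + 12×4 + 12×4 + 9×2 + 7×5 + 11×3 = 242
Teal: 12×4 + 12×3 + 12×2 + 9×4 + 7×2 + 11×4 = 202
Red: 12×3 + 12×2 + 12×5 + 9×5 + 7×3 + 11×2 = 208
Yellow: 12×2 + 12×5 + 12×1 + 9×1 + 7×1 + 11×5 = 167
Purple: 12×1 + 12×1 + 12×3 + 9×3 + 7×4 + 11×1 = 126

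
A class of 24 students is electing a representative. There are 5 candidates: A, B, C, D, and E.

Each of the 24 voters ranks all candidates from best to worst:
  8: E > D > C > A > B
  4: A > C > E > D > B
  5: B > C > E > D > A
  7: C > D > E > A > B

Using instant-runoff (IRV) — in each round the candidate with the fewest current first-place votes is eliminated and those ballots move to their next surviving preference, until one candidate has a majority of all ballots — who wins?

Round 1: A 4, B 5, C 7, D 0, E 8. D eliminated.
Round 2: A 4, B 5, C 7, E 8. A eliminated.
Round 3: B 5, C 11, E 8. B eliminated.
Round 4: C 16, E 8. C has a majority (≥13).

C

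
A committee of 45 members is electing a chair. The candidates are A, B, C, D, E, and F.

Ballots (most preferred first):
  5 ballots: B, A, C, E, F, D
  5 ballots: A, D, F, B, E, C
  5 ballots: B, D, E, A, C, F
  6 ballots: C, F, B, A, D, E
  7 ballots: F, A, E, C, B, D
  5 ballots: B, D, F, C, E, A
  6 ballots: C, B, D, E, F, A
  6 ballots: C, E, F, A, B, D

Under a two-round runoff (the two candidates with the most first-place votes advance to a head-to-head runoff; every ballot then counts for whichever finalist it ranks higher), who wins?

Round 1 first-place votes: A 5, B 15, C 18, D 0, E 0, F 7. C and B advance.
Runoff: C is ranked above B on 25 ballots, B above C on 20.

C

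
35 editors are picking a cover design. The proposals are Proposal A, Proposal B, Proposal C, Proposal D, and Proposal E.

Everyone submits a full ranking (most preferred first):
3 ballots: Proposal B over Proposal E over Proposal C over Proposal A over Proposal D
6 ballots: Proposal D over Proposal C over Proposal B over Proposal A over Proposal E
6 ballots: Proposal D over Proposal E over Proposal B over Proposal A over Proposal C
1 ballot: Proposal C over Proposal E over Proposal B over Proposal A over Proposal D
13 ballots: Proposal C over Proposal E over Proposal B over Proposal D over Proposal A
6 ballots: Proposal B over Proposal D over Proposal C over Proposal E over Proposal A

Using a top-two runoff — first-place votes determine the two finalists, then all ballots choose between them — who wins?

Round 1 first-place votes: Proposal A 0, Proposal B 9, Proposal C 14, Proposal D 12, Proposal E 0. Proposal C and Proposal D advance.
Runoff: Proposal C is ranked above Proposal D on 17 ballots, Proposal D above Proposal C on 18.

Proposal D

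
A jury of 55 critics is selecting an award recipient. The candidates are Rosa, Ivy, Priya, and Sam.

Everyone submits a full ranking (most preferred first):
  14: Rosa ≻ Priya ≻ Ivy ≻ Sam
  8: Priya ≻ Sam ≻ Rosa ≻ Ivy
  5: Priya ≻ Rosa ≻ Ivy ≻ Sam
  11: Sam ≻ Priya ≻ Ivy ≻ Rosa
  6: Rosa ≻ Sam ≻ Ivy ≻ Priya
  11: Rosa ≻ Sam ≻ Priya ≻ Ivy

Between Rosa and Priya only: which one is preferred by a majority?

Rosa is ranked above Priya on 31 ballots; Priya above Rosa on 24.

Rosa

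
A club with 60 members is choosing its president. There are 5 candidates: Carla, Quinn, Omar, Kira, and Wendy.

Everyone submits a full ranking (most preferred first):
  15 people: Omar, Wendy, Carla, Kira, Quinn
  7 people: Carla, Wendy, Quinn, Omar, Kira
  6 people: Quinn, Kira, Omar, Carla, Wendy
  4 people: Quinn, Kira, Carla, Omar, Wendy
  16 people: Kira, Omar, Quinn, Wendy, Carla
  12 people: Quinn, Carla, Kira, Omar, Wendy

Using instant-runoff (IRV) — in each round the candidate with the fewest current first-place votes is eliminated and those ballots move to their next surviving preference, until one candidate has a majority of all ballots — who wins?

Round 1: Carla 7, Quinn 22, Omar 15, Kira 16, Wendy 0. Wendy eliminated.
Round 2: Carla 7, Quinn 22, Omar 15, Kira 16. Carla eliminated.
Round 3: Quinn 29, Omar 15, Kira 16. Omar eliminated.
Round 4: Quinn 29, Kira 31. Kira has a majority (≥31).

Kira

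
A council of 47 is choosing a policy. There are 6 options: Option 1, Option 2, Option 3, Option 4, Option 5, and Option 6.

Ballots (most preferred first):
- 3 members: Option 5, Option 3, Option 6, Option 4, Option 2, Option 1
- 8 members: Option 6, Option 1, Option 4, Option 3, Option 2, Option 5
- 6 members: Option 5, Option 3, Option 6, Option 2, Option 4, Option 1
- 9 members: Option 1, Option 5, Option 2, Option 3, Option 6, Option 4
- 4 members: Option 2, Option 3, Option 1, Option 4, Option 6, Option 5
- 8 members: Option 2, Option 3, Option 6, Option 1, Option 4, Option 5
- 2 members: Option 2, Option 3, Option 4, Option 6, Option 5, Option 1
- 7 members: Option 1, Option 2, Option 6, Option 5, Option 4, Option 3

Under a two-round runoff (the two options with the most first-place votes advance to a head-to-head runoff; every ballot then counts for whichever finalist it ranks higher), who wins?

Option 1

Round 1 first-place votes: Option 1 16, Option 2 14, Option 3 0, Option 4 0, Option 5 9, Option 6 8. Option 1 and Option 2 advance.
Runoff: Option 1 is ranked above Option 2 on 24 ballots, Option 2 above Option 1 on 23.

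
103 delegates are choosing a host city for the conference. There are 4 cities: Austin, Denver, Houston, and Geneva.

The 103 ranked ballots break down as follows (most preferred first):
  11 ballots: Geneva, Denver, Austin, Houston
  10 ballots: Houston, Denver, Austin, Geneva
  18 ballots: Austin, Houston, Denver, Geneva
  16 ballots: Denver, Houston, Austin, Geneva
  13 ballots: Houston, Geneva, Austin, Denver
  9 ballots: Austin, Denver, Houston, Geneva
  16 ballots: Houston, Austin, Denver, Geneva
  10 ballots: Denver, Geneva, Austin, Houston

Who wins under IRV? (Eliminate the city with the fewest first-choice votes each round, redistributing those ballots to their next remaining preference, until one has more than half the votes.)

Round 1: Austin 27, Denver 26, Houston 39, Geneva 11. Geneva eliminated.
Round 2: Austin 27, Denver 37, Houston 39. Austin eliminated.
Round 3: Denver 46, Houston 57. Houston has a majority (≥52).

Houston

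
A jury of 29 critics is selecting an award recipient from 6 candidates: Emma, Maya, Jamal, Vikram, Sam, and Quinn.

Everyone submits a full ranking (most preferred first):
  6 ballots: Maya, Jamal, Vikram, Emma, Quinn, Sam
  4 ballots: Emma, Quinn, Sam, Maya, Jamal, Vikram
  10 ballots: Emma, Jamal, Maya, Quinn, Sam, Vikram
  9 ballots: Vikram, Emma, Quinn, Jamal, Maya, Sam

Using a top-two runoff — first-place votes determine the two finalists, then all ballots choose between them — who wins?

Round 1 first-place votes: Emma 14, Maya 6, Jamal 0, Vikram 9, Sam 0, Quinn 0. Emma and Vikram advance.
Runoff: Emma is ranked above Vikram on 14 ballots, Vikram above Emma on 15.

Vikram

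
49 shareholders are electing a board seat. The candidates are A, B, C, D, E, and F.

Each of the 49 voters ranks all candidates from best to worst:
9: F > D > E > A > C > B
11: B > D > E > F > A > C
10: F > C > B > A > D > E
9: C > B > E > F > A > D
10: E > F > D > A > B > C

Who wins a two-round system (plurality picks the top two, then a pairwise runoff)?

Round 1 first-place votes: A 0, B 11, C 9, D 0, E 10, F 19. F and B advance.
Runoff: F is ranked above B on 29 ballots, B above F on 20.

F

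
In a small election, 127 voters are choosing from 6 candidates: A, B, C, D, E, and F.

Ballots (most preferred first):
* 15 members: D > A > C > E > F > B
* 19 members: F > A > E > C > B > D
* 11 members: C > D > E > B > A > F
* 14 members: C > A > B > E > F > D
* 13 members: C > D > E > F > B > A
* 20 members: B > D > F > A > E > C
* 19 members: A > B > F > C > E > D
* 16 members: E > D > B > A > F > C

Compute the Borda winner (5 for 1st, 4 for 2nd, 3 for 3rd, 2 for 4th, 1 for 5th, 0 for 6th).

A: 15×4 + 19×4 + 11×1 + 14×4 + 13×0 + 20×2 + 19×5 + 16×2 = 370
B: 15×0 + 19×1 + 11×2 + 14×3 + 13×1 + 20×5 + 19×4 + 16×3 = 320
C: 15×3 + 19×2 + 11×5 + 14×5 + 13×5 + 20×0 + 19×2 + 16×0 = 311
D: 15×5 + 19×0 + 11×4 + 14×0 + 13×4 + 20×4 + 19×0 + 16×4 = 315
E: 15×2 + 19×3 + 11×3 + 14×2 + 13×3 + 20×1 + 19×1 + 16×5 = 306
F: 15×1 + 19×5 + 11×0 + 14×1 + 13×2 + 20×3 + 19×3 + 16×1 = 283

A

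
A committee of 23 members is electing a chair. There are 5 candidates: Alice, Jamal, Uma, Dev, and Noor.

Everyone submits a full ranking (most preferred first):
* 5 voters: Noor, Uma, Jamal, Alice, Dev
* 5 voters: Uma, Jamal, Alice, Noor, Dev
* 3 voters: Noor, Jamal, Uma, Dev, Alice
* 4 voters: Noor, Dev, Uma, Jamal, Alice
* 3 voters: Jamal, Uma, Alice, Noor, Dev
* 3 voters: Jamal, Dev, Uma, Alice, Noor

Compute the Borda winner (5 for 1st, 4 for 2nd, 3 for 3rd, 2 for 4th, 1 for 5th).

Uma

Alice: 5×2 + 5×3 + 3×1 + 4×1 + 3×3 + 3×2 = 47
Jamal: 5×3 + 5×4 + 3×4 + 4×2 + 3×5 + 3×5 = 85
Uma: 5×4 + 5×5 + 3×3 + 4×3 + 3×4 + 3×3 = 87
Dev: 5×1 + 5×1 + 3×2 + 4×4 + 3×1 + 3×4 = 47
Noor: 5×5 + 5×2 + 3×5 + 4×5 + 3×2 + 3×1 = 79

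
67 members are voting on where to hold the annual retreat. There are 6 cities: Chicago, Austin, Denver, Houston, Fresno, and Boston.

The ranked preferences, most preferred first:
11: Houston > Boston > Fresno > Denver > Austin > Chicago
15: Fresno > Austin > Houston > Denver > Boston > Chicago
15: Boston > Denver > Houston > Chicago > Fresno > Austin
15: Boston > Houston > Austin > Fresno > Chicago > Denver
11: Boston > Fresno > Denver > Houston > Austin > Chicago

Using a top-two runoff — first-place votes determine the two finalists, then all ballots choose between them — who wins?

Boston

Round 1 first-place votes: Chicago 0, Austin 0, Denver 0, Houston 11, Fresno 15, Boston 41. Boston and Fresno advance.
Runoff: Boston is ranked above Fresno on 52 ballots, Fresno above Boston on 15.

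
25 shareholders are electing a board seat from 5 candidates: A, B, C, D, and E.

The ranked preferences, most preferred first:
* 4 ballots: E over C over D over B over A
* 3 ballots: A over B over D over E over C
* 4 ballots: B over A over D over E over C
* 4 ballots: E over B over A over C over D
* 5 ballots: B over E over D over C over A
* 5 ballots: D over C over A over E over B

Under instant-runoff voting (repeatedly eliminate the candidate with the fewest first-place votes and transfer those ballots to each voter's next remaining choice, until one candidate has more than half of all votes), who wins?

E

Round 1: A 3, B 9, C 0, D 5, E 8. C eliminated.
Round 2: A 3, B 9, D 5, E 8. A eliminated.
Round 3: B 12, D 5, E 8. D eliminated.
Round 4: B 12, E 13. E has a majority (≥13).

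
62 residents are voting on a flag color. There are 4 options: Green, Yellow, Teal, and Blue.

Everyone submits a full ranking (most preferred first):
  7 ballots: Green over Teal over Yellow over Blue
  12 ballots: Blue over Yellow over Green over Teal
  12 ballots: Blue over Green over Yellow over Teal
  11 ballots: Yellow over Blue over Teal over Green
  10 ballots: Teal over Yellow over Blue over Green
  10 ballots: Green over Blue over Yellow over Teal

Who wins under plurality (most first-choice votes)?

Blue

First-place votes: Green 17, Yellow 11, Teal 10, Blue 24.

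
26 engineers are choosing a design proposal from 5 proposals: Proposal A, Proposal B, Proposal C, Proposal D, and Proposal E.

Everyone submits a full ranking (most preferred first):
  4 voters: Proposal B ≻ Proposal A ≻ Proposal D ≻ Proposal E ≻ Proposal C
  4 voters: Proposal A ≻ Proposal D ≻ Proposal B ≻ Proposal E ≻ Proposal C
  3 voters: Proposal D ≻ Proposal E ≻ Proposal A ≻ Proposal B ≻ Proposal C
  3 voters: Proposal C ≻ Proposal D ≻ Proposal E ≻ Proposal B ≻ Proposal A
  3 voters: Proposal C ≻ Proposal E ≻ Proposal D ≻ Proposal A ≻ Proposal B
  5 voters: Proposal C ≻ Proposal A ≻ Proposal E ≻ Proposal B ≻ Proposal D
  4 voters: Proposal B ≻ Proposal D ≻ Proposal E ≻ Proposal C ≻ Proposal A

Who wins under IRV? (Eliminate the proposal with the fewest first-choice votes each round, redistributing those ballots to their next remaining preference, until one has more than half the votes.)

Round 1: Proposal A 4, Proposal B 8, Proposal C 11, Proposal D 3, Proposal E 0. Proposal E eliminated.
Round 2: Proposal A 4, Proposal B 8, Proposal C 11, Proposal D 3. Proposal D eliminated.
Round 3: Proposal A 7, Proposal B 8, Proposal C 11. Proposal A eliminated.
Round 4: Proposal B 15, Proposal C 11. Proposal B has a majority (≥14).

Proposal B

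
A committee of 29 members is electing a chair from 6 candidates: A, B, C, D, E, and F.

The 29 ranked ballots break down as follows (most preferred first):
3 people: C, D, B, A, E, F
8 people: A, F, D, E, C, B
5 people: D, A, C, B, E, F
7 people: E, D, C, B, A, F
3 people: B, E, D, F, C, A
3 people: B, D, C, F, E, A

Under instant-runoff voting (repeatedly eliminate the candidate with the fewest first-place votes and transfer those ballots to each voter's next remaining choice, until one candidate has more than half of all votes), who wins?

Round 1: A 8, B 6, C 3, D 5, E 7, F 0. F eliminated.
Round 2: A 8, B 6, C 3, D 5, E 7. C eliminated.
Round 3: A 8, B 6, D 8, E 7. B eliminated.
Round 4: A 8, D 11, E 10. A eliminated.
Round 5: D 19, E 10. D has a majority (≥15).

D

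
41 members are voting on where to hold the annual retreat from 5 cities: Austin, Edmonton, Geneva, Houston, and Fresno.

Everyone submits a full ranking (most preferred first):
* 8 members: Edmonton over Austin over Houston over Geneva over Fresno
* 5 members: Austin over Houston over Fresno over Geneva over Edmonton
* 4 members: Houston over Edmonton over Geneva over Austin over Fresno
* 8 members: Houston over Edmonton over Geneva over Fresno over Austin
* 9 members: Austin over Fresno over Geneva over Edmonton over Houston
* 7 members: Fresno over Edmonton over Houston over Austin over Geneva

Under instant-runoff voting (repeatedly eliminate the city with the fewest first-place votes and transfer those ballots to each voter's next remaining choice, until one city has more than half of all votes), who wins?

Edmonton

Round 1: Austin 14, Edmonton 8, Geneva 0, Houston 12, Fresno 7. Geneva eliminated.
Round 2: Austin 14, Edmonton 8, Houston 12, Fresno 7. Fresno eliminated.
Round 3: Austin 14, Edmonton 15, Houston 12. Houston eliminated.
Round 4: Austin 14, Edmonton 27. Edmonton has a majority (≥21).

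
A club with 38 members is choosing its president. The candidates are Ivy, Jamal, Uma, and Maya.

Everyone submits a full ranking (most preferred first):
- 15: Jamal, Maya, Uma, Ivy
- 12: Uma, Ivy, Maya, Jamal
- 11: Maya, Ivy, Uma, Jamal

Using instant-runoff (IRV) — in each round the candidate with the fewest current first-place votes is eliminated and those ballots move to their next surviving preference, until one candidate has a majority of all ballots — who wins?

Round 1: Ivy 0, Jamal 15, Uma 12, Maya 11. Ivy eliminated.
Round 2: Jamal 15, Uma 12, Maya 11. Maya eliminated.
Round 3: Jamal 15, Uma 23. Uma has a majority (≥20).

Uma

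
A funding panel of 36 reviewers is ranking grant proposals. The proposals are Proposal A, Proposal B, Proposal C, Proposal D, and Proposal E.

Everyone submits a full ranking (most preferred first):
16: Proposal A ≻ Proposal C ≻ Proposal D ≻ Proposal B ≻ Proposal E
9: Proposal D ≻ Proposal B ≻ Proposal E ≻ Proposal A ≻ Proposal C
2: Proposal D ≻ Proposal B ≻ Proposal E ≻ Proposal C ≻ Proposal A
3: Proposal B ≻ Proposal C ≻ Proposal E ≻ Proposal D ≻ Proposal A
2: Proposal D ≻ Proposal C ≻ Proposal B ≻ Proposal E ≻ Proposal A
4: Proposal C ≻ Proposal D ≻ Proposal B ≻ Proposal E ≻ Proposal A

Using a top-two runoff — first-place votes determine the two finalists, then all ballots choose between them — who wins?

Round 1 first-place votes: Proposal A 16, Proposal B 3, Proposal C 4, Proposal D 13, Proposal E 0. Proposal A and Proposal D advance.
Runoff: Proposal A is ranked above Proposal D on 16 ballots, Proposal D above Proposal A on 20.

Proposal D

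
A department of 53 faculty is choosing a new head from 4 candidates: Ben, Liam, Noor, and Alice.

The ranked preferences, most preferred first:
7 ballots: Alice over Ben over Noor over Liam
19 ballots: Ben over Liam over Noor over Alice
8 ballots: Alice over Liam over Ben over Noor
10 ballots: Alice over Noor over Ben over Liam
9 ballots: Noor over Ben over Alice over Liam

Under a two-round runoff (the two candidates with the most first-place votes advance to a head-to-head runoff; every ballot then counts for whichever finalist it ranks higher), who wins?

Ben

Round 1 first-place votes: Ben 19, Liam 0, Noor 9, Alice 25. Alice and Ben advance.
Runoff: Alice is ranked above Ben on 25 ballots, Ben above Alice on 28.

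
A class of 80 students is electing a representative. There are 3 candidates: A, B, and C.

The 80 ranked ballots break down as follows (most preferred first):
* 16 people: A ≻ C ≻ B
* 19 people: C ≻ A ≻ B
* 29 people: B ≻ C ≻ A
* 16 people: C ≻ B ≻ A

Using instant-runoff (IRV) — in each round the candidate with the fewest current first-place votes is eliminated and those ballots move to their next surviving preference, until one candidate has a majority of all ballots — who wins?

Round 1: A 16, B 29, C 35. A eliminated.
Round 2: B 29, C 51. C has a majority (≥41).

C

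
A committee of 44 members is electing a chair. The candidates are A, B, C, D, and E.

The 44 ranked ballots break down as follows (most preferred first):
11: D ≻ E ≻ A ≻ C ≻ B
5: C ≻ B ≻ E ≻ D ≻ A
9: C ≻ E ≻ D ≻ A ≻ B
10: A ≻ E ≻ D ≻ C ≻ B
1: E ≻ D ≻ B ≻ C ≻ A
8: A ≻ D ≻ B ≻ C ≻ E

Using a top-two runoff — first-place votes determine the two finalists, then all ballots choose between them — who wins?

A

Round 1 first-place votes: A 18, B 0, C 14, D 11, E 1. A and C advance.
Runoff: A is ranked above C on 29 ballots, C above A on 15.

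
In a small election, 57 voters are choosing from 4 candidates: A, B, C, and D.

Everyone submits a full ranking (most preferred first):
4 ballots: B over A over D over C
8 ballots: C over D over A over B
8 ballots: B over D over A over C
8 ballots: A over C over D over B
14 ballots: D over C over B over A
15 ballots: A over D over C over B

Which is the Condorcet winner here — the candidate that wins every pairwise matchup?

D vs A: 30–27
D vs B: 45–12
D vs C: 41–16
D beats every other candidate.

D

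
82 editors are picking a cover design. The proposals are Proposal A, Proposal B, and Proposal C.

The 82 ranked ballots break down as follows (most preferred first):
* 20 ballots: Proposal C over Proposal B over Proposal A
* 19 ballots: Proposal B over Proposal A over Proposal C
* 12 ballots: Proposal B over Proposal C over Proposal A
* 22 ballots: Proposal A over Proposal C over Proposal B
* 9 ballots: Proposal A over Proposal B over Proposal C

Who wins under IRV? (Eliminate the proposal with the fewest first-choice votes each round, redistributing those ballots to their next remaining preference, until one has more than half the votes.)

Proposal B

Round 1: Proposal A 31, Proposal B 31, Proposal C 20. Proposal C eliminated.
Round 2: Proposal A 31, Proposal B 51. Proposal B has a majority (≥42).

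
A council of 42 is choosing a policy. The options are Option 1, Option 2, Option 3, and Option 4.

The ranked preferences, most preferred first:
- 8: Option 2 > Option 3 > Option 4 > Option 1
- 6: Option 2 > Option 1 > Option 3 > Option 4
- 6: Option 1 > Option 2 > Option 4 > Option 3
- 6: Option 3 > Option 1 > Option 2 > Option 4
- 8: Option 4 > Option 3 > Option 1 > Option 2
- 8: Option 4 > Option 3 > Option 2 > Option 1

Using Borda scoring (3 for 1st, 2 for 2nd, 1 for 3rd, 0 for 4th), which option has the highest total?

Option 1: 8×0 + 6×2 + 6×3 + 6×2 + 8×1 + 8×0 = 50
Option 2: 8×3 + 6×3 + 6×2 + 6×1 + 8×0 + 8×1 = 68
Option 3: 8×2 + 6×1 + 6×0 + 6×3 + 8×2 + 8×2 = 72
Option 4: 8×1 + 6×0 + 6×1 + 6×0 + 8×3 + 8×3 = 62

Option 3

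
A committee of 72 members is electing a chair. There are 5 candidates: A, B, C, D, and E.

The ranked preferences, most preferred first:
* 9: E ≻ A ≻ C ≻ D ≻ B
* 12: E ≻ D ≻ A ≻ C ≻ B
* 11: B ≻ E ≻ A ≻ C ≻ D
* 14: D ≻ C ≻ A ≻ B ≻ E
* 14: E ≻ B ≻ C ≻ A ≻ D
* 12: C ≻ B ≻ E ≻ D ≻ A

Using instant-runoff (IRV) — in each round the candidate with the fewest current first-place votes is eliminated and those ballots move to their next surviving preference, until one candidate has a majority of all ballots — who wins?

Round 1: A 0, B 11, C 12, D 14, E 35. A eliminated.
Round 2: B 11, C 12, D 14, E 35. B eliminated.
Round 3: C 12, D 14, E 46. E has a majority (≥37).

E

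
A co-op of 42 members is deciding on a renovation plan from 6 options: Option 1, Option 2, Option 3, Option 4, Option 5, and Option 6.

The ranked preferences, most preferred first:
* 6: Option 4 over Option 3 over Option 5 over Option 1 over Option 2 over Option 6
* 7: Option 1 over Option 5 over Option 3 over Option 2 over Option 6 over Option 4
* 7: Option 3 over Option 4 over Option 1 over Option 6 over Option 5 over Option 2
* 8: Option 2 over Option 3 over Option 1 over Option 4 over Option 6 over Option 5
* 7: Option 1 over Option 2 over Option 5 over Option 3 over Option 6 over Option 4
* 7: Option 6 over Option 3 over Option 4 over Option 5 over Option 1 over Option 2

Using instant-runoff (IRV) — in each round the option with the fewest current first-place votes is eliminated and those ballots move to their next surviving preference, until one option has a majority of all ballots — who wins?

Option 3

Round 1: Option 1 14, Option 2 8, Option 3 7, Option 4 6, Option 5 0, Option 6 7. Option 5 eliminated.
Round 2: Option 1 14, Option 2 8, Option 3 7, Option 4 6, Option 6 7. Option 4 eliminated.
Round 3: Option 1 14, Option 2 8, Option 3 13, Option 6 7. Option 6 eliminated.
Round 4: Option 1 14, Option 2 8, Option 3 20. Option 2 eliminated.
Round 5: Option 1 14, Option 3 28. Option 3 has a majority (≥22).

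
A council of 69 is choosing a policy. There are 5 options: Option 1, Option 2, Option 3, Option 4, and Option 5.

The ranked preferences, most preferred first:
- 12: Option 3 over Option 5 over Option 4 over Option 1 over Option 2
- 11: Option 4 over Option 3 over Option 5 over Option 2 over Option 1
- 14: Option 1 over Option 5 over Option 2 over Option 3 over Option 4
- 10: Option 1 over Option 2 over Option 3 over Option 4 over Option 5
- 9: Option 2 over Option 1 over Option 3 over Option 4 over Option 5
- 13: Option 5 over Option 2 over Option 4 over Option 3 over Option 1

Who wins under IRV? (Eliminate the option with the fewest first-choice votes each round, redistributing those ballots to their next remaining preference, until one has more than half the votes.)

Option 3

Round 1: Option 1 24, Option 2 9, Option 3 12, Option 4 11, Option 5 13. Option 2 eliminated.
Round 2: Option 1 33, Option 3 12, Option 4 11, Option 5 13. Option 4 eliminated.
Round 3: Option 1 33, Option 3 23, Option 5 13. Option 5 eliminated.
Round 4: Option 1 33, Option 3 36. Option 3 has a majority (≥35).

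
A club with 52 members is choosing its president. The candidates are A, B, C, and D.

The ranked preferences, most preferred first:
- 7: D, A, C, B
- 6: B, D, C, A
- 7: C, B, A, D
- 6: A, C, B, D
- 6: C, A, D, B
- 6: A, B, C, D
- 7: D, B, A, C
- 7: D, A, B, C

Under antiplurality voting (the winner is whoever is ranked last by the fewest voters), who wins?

Last-place votes: A 6, B 13, C 14, D 19.

A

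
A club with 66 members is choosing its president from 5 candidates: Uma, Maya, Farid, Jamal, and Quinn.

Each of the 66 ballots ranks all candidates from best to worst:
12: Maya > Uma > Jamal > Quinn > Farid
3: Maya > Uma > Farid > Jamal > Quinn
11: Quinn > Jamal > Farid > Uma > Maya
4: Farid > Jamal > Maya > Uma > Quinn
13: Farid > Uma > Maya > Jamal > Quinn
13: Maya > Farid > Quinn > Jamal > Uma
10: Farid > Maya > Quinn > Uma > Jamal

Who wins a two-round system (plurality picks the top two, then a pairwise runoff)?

Farid

Round 1 first-place votes: Uma 0, Maya 28, Farid 27, Jamal 0, Quinn 11. Maya and Farid advance.
Runoff: Maya is ranked above Farid on 28 ballots, Farid above Maya on 38.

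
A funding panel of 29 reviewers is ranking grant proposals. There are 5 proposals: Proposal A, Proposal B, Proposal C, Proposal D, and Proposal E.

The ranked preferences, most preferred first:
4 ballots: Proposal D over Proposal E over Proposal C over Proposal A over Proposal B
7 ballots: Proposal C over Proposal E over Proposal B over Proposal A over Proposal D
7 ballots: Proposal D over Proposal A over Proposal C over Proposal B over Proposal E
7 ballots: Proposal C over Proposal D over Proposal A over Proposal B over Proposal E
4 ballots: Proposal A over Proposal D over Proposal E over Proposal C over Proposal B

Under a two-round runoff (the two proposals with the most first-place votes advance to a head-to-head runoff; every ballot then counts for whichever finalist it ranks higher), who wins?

Proposal D

Round 1 first-place votes: Proposal A 4, Proposal B 0, Proposal C 14, Proposal D 11, Proposal E 0. Proposal C and Proposal D advance.
Runoff: Proposal C is ranked above Proposal D on 14 ballots, Proposal D above Proposal C on 15.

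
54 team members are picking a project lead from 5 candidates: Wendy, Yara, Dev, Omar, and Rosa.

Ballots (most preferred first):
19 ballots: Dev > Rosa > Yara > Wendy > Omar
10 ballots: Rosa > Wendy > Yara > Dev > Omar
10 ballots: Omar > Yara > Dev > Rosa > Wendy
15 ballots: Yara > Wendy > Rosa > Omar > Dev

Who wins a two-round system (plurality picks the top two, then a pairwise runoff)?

Round 1 first-place votes: Wendy 0, Yara 15, Dev 19, Omar 10, Rosa 10. Dev and Yara advance.
Runoff: Dev is ranked above Yara on 19 ballots, Yara above Dev on 35.

Yara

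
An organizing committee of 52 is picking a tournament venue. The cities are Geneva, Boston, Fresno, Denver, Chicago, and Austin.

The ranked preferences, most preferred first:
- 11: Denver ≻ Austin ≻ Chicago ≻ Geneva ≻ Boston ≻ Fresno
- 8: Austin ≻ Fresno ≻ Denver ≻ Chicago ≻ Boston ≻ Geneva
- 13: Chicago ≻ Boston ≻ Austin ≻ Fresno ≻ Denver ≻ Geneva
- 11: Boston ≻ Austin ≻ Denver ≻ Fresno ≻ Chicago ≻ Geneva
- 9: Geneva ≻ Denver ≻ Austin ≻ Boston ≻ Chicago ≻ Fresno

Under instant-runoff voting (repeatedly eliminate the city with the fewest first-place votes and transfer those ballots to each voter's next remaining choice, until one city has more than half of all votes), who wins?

Denver

Round 1: Geneva 9, Boston 11, Fresno 0, Denver 11, Chicago 13, Austin 8. Fresno eliminated.
Round 2: Geneva 9, Boston 11, Denver 11, Chicago 13, Austin 8. Austin eliminated.
Round 3: Geneva 9, Boston 11, Denver 19, Chicago 13. Geneva eliminated.
Round 4: Boston 11, Denver 28, Chicago 13. Denver has a majority (≥27).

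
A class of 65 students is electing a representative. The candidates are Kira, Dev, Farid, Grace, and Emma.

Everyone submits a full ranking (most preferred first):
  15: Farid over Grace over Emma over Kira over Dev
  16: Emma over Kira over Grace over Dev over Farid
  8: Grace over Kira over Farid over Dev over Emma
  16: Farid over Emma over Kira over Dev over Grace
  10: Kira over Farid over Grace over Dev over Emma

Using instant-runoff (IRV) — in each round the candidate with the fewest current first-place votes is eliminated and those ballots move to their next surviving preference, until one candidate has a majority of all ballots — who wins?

Kira

Round 1: Kira 10, Dev 0, Farid 31, Grace 8, Emma 16. Dev eliminated.
Round 2: Kira 10, Farid 31, Grace 8, Emma 16. Grace eliminated.
Round 3: Kira 18, Farid 31, Emma 16. Emma eliminated.
Round 4: Kira 34, Farid 31. Kira has a majority (≥33).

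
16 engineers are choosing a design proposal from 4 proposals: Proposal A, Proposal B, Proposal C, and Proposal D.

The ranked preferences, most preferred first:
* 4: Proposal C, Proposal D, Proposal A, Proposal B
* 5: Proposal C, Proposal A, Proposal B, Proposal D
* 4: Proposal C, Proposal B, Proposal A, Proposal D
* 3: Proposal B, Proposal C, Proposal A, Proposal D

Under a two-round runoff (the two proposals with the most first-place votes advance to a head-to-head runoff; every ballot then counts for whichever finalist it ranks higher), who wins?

Proposal C

Round 1 first-place votes: Proposal A 0, Proposal B 3, Proposal C 13, Proposal D 0. Proposal C and Proposal B advance.
Runoff: Proposal C is ranked above Proposal B on 13 ballots, Proposal B above Proposal C on 3.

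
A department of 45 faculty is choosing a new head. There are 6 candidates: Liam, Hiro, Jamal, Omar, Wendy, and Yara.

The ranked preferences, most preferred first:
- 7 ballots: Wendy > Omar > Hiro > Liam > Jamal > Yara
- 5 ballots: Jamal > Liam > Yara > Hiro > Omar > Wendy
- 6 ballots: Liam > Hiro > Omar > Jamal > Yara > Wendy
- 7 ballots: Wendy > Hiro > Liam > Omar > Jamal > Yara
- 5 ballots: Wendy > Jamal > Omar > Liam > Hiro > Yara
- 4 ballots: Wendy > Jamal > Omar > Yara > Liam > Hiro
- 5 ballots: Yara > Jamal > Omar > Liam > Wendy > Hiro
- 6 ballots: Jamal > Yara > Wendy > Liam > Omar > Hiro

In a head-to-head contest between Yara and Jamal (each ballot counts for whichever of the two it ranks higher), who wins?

Jamal

Yara is ranked above Jamal on 5 ballots; Jamal above Yara on 40.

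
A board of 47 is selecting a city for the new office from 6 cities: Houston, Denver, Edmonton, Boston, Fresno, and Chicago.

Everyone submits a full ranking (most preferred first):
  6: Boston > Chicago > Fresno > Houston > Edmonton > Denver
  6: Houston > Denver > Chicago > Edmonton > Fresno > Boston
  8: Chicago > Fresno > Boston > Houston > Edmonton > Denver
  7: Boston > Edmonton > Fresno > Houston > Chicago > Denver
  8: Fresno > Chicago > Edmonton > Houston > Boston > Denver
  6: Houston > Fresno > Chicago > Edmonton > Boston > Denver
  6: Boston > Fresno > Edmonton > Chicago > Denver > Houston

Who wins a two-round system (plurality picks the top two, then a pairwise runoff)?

Round 1 first-place votes: Houston 12, Denver 0, Edmonton 0, Boston 19, Fresno 8, Chicago 8. Boston and Houston advance.
Runoff: Boston is ranked above Houston on 27 ballots, Houston above Boston on 20.

Boston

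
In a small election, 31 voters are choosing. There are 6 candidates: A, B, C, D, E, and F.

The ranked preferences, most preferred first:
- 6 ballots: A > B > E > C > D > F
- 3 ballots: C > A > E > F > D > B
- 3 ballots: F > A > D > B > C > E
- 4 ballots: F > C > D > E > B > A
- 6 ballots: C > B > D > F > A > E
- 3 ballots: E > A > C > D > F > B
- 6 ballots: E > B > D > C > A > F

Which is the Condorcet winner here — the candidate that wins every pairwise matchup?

C vs A: 19–12
C vs B: 16–15
C vs D: 22–9
C vs E: 16–15
C vs F: 24–7
C beats every other candidate.

C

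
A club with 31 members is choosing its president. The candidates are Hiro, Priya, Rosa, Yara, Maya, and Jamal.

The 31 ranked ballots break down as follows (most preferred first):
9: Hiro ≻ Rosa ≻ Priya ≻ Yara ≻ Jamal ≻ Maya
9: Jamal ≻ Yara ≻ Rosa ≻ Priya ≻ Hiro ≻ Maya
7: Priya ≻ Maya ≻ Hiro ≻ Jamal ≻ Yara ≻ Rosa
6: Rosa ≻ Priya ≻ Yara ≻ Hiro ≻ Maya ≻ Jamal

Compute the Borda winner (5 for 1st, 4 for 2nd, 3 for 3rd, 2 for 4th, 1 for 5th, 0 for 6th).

Priya

Hiro: 9×5 + 9×1 + 7×3 + 6×2 = 87
Priya: 9×3 + 9×2 + 7×5 + 6×4 = 104
Rosa: 9×4 + 9×3 + 7×0 + 6×5 = 93
Yara: 9×2 + 9×4 + 7×1 + 6×3 = 79
Maya: 9×0 + 9×0 + 7×4 + 6×1 = 34
Jamal: 9×1 + 9×5 + 7×2 + 6×0 = 68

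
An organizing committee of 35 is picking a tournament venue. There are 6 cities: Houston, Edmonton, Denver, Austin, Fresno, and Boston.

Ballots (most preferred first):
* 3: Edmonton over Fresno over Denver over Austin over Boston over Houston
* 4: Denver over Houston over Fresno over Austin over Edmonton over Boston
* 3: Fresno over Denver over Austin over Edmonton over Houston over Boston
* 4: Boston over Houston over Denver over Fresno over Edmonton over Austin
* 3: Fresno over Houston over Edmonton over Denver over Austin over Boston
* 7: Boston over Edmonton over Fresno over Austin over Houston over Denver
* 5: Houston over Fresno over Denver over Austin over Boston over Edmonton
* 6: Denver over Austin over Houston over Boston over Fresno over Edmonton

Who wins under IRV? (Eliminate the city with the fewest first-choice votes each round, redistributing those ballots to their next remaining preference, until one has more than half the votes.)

Fresno

Round 1: Houston 5, Edmonton 3, Denver 10, Austin 0, Fresno 6, Boston 11. Austin eliminated.
Round 2: Houston 5, Edmonton 3, Denver 10, Fresno 6, Boston 11. Edmonton eliminated.
Round 3: Houston 5, Denver 10, Fresno 9, Boston 11. Houston eliminated.
Round 4: Denver 10, Fresno 14, Boston 11. Denver eliminated.
Round 5: Fresno 18, Boston 17. Fresno has a majority (≥18).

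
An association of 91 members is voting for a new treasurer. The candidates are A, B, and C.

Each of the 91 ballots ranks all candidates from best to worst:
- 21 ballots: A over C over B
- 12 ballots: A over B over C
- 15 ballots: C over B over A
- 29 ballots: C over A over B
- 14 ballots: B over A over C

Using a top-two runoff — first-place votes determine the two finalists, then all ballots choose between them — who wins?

A

Round 1 first-place votes: A 33, B 14, C 44. C and A advance.
Runoff: C is ranked above A on 44 ballots, A above C on 47.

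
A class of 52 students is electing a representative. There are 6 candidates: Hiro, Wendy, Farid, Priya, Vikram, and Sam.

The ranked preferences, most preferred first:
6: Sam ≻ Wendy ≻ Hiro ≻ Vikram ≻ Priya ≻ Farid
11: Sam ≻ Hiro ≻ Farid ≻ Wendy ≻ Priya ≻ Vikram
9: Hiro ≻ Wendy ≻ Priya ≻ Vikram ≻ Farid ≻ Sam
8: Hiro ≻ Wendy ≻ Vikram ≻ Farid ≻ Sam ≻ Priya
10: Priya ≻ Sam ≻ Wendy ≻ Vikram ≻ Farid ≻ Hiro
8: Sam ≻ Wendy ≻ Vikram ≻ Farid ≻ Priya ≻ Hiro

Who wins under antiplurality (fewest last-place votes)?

Last-place votes: Hiro 18, Wendy 0, Farid 6, Priya 8, Vikram 11, Sam 9.

Wendy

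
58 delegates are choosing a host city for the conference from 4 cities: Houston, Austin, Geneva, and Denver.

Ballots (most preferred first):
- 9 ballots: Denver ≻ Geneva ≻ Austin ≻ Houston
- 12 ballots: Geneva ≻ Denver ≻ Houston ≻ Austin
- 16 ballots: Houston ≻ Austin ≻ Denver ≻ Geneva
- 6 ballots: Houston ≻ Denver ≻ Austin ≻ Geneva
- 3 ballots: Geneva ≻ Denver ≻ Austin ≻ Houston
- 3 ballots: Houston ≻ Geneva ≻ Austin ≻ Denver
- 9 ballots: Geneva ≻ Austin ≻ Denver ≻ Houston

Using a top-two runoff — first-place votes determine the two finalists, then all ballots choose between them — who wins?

Round 1 first-place votes: Houston 25, Austin 0, Geneva 24, Denver 9. Houston and Geneva advance.
Runoff: Houston is ranked above Geneva on 25 ballots, Geneva above Houston on 33.

Geneva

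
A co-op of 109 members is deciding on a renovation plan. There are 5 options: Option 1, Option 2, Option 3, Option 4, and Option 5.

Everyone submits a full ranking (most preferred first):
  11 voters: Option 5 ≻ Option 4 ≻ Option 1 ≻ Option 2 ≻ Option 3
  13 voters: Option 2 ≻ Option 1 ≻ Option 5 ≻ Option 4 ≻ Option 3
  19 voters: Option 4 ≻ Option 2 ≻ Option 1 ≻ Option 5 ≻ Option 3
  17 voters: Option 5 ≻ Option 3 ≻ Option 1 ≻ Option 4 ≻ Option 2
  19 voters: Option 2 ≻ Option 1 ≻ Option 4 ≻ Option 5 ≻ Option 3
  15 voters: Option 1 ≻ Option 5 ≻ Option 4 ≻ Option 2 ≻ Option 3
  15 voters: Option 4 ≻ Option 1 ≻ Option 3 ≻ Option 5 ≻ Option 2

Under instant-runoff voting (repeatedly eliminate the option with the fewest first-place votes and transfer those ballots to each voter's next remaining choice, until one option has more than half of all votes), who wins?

Option 5

Round 1: Option 1 15, Option 2 32, Option 3 0, Option 4 34, Option 5 28. Option 3 eliminated.
Round 2: Option 1 15, Option 2 32, Option 4 34, Option 5 28. Option 1 eliminated.
Round 3: Option 2 32, Option 4 34, Option 5 43. Option 2 eliminated.
Round 4: Option 4 53, Option 5 56. Option 5 has a majority (≥55).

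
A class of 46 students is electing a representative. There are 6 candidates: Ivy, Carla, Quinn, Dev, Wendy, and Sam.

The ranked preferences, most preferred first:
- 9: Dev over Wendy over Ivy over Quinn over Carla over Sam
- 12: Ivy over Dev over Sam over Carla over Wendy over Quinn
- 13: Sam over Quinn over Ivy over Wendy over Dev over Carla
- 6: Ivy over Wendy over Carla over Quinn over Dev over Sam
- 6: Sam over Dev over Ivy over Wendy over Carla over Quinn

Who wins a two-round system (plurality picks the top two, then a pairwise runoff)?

Round 1 first-place votes: Ivy 18, Carla 0, Quinn 0, Dev 9, Wendy 0, Sam 19. Sam and Ivy advance.
Runoff: Sam is ranked above Ivy on 19 ballots, Ivy above Sam on 27.

Ivy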